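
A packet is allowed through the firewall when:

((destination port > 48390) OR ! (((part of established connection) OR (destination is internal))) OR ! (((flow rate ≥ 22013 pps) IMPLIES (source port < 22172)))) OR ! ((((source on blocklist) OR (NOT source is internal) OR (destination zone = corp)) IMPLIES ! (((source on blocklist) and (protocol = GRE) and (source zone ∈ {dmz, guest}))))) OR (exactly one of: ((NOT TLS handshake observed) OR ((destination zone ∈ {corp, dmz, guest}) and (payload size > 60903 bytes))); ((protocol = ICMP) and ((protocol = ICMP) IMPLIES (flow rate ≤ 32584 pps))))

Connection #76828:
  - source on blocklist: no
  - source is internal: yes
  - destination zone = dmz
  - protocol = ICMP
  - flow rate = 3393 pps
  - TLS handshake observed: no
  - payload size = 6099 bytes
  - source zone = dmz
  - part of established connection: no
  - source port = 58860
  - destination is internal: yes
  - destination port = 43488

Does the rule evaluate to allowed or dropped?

Atomic conditions:
  destination port > 48390: 43488 > 48390 is false
  part of established connection: no → false
  destination is internal: yes → true
  flow rate ≥ 22013 pps: 3393 ≥ 22013 is false
  source port < 22172: 58860 < 22172 is false
  source on blocklist: no → false
  NOT source is internal: yes → false
  destination zone = corp: dmz == corp is false
  protocol = GRE: ICMP == GRE is false
  source zone ∈ {dmz, guest}: dmz is in the set → true
  NOT TLS handshake observed: no → true
  destination zone ∈ {corp, dmz, guest}: dmz is in the set → true
  payload size > 60903 bytes: 6099 > 60903 is false
  protocol = ICMP: ICMP == ICMP is true
  flow rate ≤ 32584 pps: 3393 ≤ 32584 is true
Combine:
[1.2.1] false OR true = true
[1.2] NOT true = false
[1.3.1] false → false (antecedent false ⇒ implication holds) = true
[1.3] NOT true = false
[1] false OR false OR false = false
[2.1.1] false OR false OR false = false
[2.1.2.1] false AND false AND true = false
[2.1.2] NOT false = true
[2.1] false → true (antecedent false ⇒ implication holds) = true
[2] NOT true = false
[3.1.2] true AND false = false
[3.1] true OR false = true
[3.2.2] true → true = true
[3.2] true AND true = true
[3] exactly-one(true, true) = false
[root] false OR false OR false = false
Overall: false → dropped

Dropped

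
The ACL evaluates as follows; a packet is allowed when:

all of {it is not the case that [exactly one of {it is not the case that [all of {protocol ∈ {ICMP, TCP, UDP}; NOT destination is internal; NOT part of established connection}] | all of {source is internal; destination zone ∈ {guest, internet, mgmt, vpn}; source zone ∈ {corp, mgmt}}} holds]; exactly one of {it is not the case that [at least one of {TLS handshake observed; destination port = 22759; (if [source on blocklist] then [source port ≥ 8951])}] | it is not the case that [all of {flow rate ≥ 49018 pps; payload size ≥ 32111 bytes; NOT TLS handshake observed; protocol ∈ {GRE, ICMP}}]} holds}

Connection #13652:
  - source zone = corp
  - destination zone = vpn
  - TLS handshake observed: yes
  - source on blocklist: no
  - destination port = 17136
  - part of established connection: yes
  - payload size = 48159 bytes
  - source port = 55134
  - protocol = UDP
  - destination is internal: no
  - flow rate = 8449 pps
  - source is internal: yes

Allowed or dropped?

Atomic conditions:
  protocol ∈ {ICMP, TCP, UDP}: UDP is in the set → true
  NOT destination is internal: no → true
  NOT part of established connection: yes → false
  source is internal: yes → true
  destination zone ∈ {guest, internet, mgmt, vpn}: vpn is in the set → true
  source zone ∈ {corp, mgmt}: corp is in the set → true
  TLS handshake observed: yes → true
  destination port = 22759: 17136 == 22759 is false
  source on blocklist: no → false
  source port ≥ 8951: 55134 ≥ 8951 is true
  flow rate ≥ 49018 pps: 8449 ≥ 49018 is false
  payload size ≥ 32111 bytes: 48159 ≥ 32111 is true
  NOT TLS handshake observed: yes → false
  protocol ∈ {GRE, ICMP}: UDP is not in the set → false
Combine:
[1.1.1.1] true AND true AND false = false
[1.1.1] NOT false = true
[1.1.2] true AND true AND true = true
[1.1] exactly-one(true, true) = false
[1] NOT false = true
[2.1.1.3] false → true (antecedent false ⇒ implication holds) = true
[2.1.1] true OR false OR true = true
[2.1] NOT true = false
[2.2.1] false AND true AND false AND false = false
[2.2] NOT false = true
[2] exactly-one(false, true) = true
[root] true AND true = true
Overall: true → allowed

Allowed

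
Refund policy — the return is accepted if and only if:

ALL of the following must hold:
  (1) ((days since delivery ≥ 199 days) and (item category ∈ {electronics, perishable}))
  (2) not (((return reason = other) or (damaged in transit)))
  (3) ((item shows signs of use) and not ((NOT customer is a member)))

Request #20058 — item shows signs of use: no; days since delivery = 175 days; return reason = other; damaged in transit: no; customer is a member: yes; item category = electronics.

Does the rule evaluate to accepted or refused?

Refused

Atomic conditions:
  days since delivery ≥ 199 days: 175 ≥ 199 is false
  item category ∈ {electronics, perishable}: electronics is in the set → true
  return reason = other: other == other is true
  damaged in transit: no → false
  item shows signs of use: no → false
  NOT customer is a member: yes → false
Combine:
[1] false AND true = false
[2.1] true OR false = true
[2] NOT true = false
[3.2] NOT false = true
[3] false AND true = false
[root] false AND false AND false = false
Overall: false → refused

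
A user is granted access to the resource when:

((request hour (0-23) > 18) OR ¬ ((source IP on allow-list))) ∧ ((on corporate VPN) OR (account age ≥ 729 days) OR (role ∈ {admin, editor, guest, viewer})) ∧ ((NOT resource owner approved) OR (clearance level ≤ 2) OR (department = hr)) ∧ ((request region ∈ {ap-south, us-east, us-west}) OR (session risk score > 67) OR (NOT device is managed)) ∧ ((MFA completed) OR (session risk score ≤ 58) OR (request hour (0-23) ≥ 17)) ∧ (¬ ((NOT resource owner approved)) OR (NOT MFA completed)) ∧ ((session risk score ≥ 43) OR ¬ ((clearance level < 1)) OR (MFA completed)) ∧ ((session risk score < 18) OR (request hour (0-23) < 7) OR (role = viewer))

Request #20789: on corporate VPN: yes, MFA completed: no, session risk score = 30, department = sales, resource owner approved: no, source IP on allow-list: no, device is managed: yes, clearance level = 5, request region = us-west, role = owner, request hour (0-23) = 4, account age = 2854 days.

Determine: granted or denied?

Granted

Atomic conditions:
  request hour (0-23) > 18: 4 > 18 is false
  source IP on allow-list: no → false
  on corporate VPN: yes → true
  account age ≥ 729 days: 2854 ≥ 729 is true
  role ∈ {admin, editor, guest, viewer}: owner is not in the set → false
  NOT resource owner approved: no → true
  clearance level ≤ 2: 5 ≤ 2 is false
  department = hr: sales == hr is false
  request region ∈ {ap-south, us-east, us-west}: us-west is in the set → true
  session risk score > 67: 30 > 67 is false
  NOT device is managed: yes → false
  MFA completed: no → false
  session risk score ≤ 58: 30 ≤ 58 is true
  request hour (0-23) ≥ 17: 4 ≥ 17 is false
  NOT MFA completed: no → true
  session risk score ≥ 43: 30 ≥ 43 is false
  clearance level < 1: 5 < 1 is false
  session risk score < 18: 30 < 18 is false
  request hour (0-23) < 7: 4 < 7 is true
  role = viewer: owner == viewer is false
Combine:
[1.2] NOT false = true
[1] false OR true = true
[2] true OR true OR false = true
[3] true OR false OR false = true
[4] true OR false OR false = true
[5] false OR true OR false = true
[6.1] NOT true = false
[6] false OR true = true
[7.2] NOT false = true
[7] false OR true OR false = true
[8] false OR true OR false = true
[root] true AND true AND true AND true AND true AND true AND true AND true = true
Overall: true → granted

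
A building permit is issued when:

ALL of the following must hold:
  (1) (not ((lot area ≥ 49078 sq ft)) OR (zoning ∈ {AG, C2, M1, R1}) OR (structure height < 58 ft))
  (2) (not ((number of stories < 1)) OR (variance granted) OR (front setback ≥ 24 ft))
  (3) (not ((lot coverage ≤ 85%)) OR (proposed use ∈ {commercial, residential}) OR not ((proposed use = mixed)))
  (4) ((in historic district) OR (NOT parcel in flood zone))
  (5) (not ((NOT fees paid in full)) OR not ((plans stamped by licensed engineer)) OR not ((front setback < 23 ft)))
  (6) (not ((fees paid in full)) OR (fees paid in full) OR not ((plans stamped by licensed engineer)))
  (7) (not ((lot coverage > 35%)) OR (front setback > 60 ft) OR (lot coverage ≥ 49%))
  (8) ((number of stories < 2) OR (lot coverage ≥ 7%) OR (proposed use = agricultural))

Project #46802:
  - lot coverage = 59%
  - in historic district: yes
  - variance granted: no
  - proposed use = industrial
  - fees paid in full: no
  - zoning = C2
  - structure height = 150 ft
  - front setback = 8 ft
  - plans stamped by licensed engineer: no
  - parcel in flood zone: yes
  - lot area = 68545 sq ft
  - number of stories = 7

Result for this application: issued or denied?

Atomic conditions:
  lot area ≥ 49078 sq ft: 68545 ≥ 49078 is true
  zoning ∈ {AG, C2, M1, R1}: C2 is in the set → true
  structure height < 58 ft: 150 < 58 is false
  number of stories < 1: 7 < 1 is false
  variance granted: no → false
  front setback ≥ 24 ft: 8 ≥ 24 is false
  lot coverage ≤ 85%: 59 ≤ 85 is true
  proposed use ∈ {commercial, residential}: industrial is not in the set → false
  proposed use = mixed: industrial == mixed is false
  in historic district: yes → true
  NOT parcel in flood zone: yes → false
  NOT fees paid in full: no → true
  plans stamped by licensed engineer: no → false
  front setback < 23 ft: 8 < 23 is true
  fees paid in full: no → false
  lot coverage > 35%: 59 > 35 is true
  front setback > 60 ft: 8 > 60 is false
  lot coverage ≥ 49%: 59 ≥ 49 is true
  number of stories < 2: 7 < 2 is false
  lot coverage ≥ 7%: 59 ≥ 7 is true
  proposed use = agricultural: industrial == agricultural is false
Combine:
[1.1] NOT true = false
[1] false OR true OR false = true
[2.1] NOT false = true
[2] true OR false OR false = true
[3.1] NOT true = false
[3.3] NOT false = true
[3] false OR false OR true = true
[4] true OR false = true
[5.1] NOT true = false
[5.2] NOT false = true
[5.3] NOT true = false
[5] false OR true OR false = true
[6.1] NOT false = true
[6.3] NOT false = true
[6] true OR false OR true = true
[7.1] NOT true = false
[7] false OR false OR true = true
[8] false OR true OR false = true
[root] true AND true AND true AND true AND true AND true AND true AND true = true
Overall: true → issued

Issued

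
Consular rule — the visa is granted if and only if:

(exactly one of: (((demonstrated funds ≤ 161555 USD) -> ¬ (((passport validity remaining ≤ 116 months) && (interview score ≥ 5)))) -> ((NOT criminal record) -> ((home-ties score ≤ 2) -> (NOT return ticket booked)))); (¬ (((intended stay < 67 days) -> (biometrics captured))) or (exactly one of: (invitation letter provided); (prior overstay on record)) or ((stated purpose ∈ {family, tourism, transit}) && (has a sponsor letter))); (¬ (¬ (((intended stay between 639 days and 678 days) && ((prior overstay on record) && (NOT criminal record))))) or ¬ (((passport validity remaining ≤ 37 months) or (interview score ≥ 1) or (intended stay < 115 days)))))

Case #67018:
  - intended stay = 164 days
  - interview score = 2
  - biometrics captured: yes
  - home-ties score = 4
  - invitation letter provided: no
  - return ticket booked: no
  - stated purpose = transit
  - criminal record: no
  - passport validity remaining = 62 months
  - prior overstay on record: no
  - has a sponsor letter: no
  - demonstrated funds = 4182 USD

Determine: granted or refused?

Granted

Atomic conditions:
  demonstrated funds ≤ 161555 USD: 4182 ≤ 161555 is true
  passport validity remaining ≤ 116 months: 62 ≤ 116 is true
  interview score ≥ 5: 2 ≥ 5 is false
  NOT criminal record: no → true
  home-ties score ≤ 2: 4 ≤ 2 is false
  NOT return ticket booked: no → true
  intended stay < 67 days: 164 < 67 is false
  biometrics captured: yes → true
  invitation letter provided: no → false
  prior overstay on record: no → false
  stated purpose ∈ {family, tourism, transit}: transit is in the set → true
  has a sponsor letter: no → false
  intended stay between 639 days and 678 days: 164 in [639, 678] is false
  passport validity remaining ≤ 37 months: 62 ≤ 37 is false
  interview score ≥ 1: 2 ≥ 1 is true
  intended stay < 115 days: 164 < 115 is false
Combine:
[1.1.2.1] true AND false = false
[1.1.2] NOT false = true
[1.1] true → true = true
[1.2.2] false → true (antecedent false ⇒ implication holds) = true
[1.2] true → true = true
[1] true → true = true
[2.1.1] false → true (antecedent false ⇒ implication holds) = true
[2.1] NOT true = false
[2.2] exactly-one(false, false) = false
[2.3] true AND false = false
[2] false OR false OR false = false
[3.1.1.1.2] false AND true = false
[3.1.1.1] false AND false = false
[3.1.1] NOT false = true
[3.1] NOT true = false
[3.2.1] false OR true OR false = true
[3.2] NOT true = false
[3] false OR false = false
[root] exactly-one(true, false, false) = true
Overall: true → granted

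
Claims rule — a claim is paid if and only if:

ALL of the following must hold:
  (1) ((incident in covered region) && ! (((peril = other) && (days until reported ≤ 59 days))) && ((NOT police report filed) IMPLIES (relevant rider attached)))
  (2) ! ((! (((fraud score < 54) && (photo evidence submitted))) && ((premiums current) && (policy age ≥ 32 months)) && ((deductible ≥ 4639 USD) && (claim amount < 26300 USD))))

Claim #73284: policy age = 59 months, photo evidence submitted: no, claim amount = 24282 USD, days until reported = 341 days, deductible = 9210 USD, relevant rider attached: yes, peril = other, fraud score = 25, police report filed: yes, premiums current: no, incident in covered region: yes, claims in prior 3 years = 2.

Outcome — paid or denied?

Paid

Atomic conditions:
  incident in covered region: yes → true
  peril = other: other == other is true
  days until reported ≤ 59 days: 341 ≤ 59 is false
  NOT police report filed: yes → false
  relevant rider attached: yes → true
  fraud score < 54: 25 < 54 is true
  photo evidence submitted: no → false
  premiums current: no → false
  policy age ≥ 32 months: 59 ≥ 32 is true
  deductible ≥ 4639 USD: 9210 ≥ 4639 is true
  claim amount < 26300 USD: 24282 < 26300 is true
Combine:
[1.2.1] true AND false = false
[1.2] NOT false = true
[1.3] false → true (antecedent false ⇒ implication holds) = true
[1] true AND true AND true = true
[2.1.1.1] true AND false = false
[2.1.1] NOT false = true
[2.1.2] false AND true = false
[2.1.3] true AND true = true
[2.1] true AND false AND true = false
[2] NOT false = true
[root] true AND true = true
Overall: true → paid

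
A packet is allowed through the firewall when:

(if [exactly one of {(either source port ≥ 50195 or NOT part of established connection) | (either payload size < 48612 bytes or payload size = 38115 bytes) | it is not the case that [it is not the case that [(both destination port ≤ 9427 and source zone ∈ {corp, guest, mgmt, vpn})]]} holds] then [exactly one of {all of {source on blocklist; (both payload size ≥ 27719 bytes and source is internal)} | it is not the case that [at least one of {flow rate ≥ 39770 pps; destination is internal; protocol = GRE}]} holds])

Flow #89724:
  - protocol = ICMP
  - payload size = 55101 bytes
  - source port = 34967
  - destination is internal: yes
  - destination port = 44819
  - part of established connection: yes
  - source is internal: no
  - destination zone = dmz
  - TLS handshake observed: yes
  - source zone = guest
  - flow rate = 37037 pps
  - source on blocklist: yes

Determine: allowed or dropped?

Atomic conditions:
  source port ≥ 50195: 34967 ≥ 50195 is false
  NOT part of established connection: yes → false
  payload size < 48612 bytes: 55101 < 48612 is false
  payload size = 38115 bytes: 55101 == 38115 is false
  destination port ≤ 9427: 44819 ≤ 9427 is false
  source zone ∈ {corp, guest, mgmt, vpn}: guest is in the set → true
  source on blocklist: yes → true
  payload size ≥ 27719 bytes: 55101 ≥ 27719 is true
  source is internal: no → false
  flow rate ≥ 39770 pps: 37037 ≥ 39770 is false
  destination is internal: yes → true
  protocol = GRE: ICMP == GRE is false
Combine:
[1.1] false OR false = false
[1.2] false OR false = false
[1.3.1.1] false AND true = false
[1.3.1] NOT false = true
[1.3] NOT true = false
[1] exactly-one(false, false, false) = false
[2.1.2] true AND false = false
[2.1] true AND false = false
[2.2.1] false OR true OR false = true
[2.2] NOT true = false
[2] exactly-one(false, false) = false
[root] false → false (antecedent false ⇒ implication holds) = true
Overall: true → allowed

Allowed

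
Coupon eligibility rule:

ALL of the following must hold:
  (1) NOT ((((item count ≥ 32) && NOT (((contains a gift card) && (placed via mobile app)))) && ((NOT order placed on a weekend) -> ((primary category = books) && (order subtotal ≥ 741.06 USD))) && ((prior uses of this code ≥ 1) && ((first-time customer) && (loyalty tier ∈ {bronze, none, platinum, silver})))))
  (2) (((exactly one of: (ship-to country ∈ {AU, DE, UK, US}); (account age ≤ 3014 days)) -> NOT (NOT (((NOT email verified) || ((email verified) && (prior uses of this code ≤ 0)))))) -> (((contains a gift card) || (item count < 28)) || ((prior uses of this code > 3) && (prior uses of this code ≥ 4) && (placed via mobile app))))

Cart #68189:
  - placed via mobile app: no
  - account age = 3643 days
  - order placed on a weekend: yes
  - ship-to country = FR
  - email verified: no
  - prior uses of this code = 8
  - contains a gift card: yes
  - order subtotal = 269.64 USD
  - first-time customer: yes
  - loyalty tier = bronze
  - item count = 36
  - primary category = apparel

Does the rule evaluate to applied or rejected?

Atomic conditions:
  item count ≥ 32: 36 ≥ 32 is true
  contains a gift card: yes → true
  placed via mobile app: no → false
  NOT order placed on a weekend: yes → false
  primary category = books: apparel == books is false
  order subtotal ≥ 741.06 USD: 269.64 ≥ 741.06 is false
  prior uses of this code ≥ 1: 8 ≥ 1 is true
  first-time customer: yes → true
  loyalty tier ∈ {bronze, none, platinum, silver}: bronze is in the set → true
  ship-to country ∈ {AU, DE, UK, US}: FR is not in the set → false
  account age ≤ 3014 days: 3643 ≤ 3014 is false
  NOT email verified: no → true
  email verified: no → false
  prior uses of this code ≤ 0: 8 ≤ 0 is false
  item count < 28: 36 < 28 is false
  prior uses of this code > 3: 8 > 3 is true
  prior uses of this code ≥ 4: 8 ≥ 4 is true
Combine:
[1.1.1.2.1] true AND false = false
[1.1.1.2] NOT false = true
[1.1.1] true AND true = true
[1.1.2.2] false AND false = false
[1.1.2] false → false (antecedent false ⇒ implication holds) = true
[1.1.3.2] true AND true = true
[1.1.3] true AND true = true
[1.1] true AND true AND true = true
[1] NOT true = false
[2.1.1] exactly-one(false, false) = false
[2.1.2.1.1.2] false AND false = false
[2.1.2.1.1] true OR false = true
[2.1.2.1] NOT true = false
[2.1.2] NOT false = true
[2.1] false → true (antecedent false ⇒ implication holds) = true
[2.2.1] true OR false = true
[2.2.2] true AND true AND false = false
[2.2] true OR false = true
[2] true → true = true
[root] false AND true = false
Overall: false → rejected

Rejected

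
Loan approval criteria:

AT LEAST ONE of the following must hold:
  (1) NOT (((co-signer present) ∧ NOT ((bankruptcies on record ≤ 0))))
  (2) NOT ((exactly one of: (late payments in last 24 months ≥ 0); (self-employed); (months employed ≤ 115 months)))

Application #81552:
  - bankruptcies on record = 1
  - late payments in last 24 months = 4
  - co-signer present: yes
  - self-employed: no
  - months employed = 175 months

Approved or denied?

Denied

Atomic conditions:
  co-signer present: yes → true
  bankruptcies on record ≤ 0: 1 ≤ 0 is false
  late payments in last 24 months ≥ 0: 4 ≥ 0 is true
  self-employed: no → false
  months employed ≤ 115 months: 175 ≤ 115 is false
Combine:
[1.1.2] NOT false = true
[1.1] true AND true = true
[1] NOT true = false
[2.1] exactly-one(true, false, false) = true
[2] NOT true = false
[root] false OR false = false
Overall: false → denied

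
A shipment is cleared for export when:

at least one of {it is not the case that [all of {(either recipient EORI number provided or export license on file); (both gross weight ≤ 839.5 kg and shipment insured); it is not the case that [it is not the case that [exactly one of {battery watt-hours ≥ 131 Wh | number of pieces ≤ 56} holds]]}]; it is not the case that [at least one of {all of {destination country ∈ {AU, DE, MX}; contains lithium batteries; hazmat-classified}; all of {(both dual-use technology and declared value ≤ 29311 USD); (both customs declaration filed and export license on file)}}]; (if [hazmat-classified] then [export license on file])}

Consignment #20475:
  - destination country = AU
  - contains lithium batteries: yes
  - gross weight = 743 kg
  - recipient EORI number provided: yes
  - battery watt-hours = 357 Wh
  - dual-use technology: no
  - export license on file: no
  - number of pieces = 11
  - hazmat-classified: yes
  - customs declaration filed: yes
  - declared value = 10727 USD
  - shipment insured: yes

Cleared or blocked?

Cleared

Atomic conditions:
  recipient EORI number provided: yes → true
  export license on file: no → false
  gross weight ≤ 839.5 kg: 743 ≤ 839.5 is true
  shipment insured: yes → true
  battery watt-hours ≥ 131 Wh: 357 ≥ 131 is true
  number of pieces ≤ 56: 11 ≤ 56 is true
  destination country ∈ {AU, DE, MX}: AU is in the set → true
  contains lithium batteries: yes → true
  hazmat-classified: yes → true
  dual-use technology: no → false
  declared value ≤ 29311 USD: 10727 ≤ 29311 is true
  customs declaration filed: yes → true
Combine:
[1.1.1] true OR false = true
[1.1.2] true AND true = true
[1.1.3.1.1] exactly-one(true, true) = false
[1.1.3.1] NOT false = true
[1.1.3] NOT true = false
[1.1] true AND true AND false = false
[1] NOT false = true
[2.1.1] true AND true AND true = true
[2.1.2.1] false AND true = false
[2.1.2.2] true AND false = false
[2.1.2] false AND false = false
[2.1] true OR false = true
[2] NOT true = false
[3] true → false = false
[root] true OR false OR false = true
Overall: true → cleared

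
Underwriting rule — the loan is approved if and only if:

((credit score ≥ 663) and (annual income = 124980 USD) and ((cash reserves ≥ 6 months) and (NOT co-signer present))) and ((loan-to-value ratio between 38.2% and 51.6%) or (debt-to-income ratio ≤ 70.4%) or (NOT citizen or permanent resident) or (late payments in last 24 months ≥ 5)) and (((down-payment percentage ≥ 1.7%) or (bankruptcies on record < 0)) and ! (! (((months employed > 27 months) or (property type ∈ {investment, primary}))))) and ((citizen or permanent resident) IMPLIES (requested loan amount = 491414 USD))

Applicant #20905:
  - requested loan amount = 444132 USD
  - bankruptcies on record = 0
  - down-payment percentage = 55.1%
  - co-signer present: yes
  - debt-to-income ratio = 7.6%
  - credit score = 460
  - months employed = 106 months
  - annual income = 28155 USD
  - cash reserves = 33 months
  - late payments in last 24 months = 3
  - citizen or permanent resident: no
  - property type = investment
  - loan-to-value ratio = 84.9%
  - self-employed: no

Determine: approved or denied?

Atomic conditions:
  credit score ≥ 663: 460 ≥ 663 is false
  annual income = 124980 USD: 28155 == 124980 is false
  cash reserves ≥ 6 months: 33 ≥ 6 is true
  NOT co-signer present: yes → false
  loan-to-value ratio between 38.2% and 51.6%: 84.9 in [38.2, 51.6] is false
  debt-to-income ratio ≤ 70.4%: 7.6 ≤ 70.4 is true
  NOT citizen or permanent resident: no → true
  late payments in last 24 months ≥ 5: 3 ≥ 5 is false
  down-payment percentage ≥ 1.7%: 55.1 ≥ 1.7 is true
  bankruptcies on record < 0: 0 < 0 is false
  months employed > 27 months: 106 > 27 is true
  property type ∈ {investment, primary}: investment is in the set → true
  citizen or permanent resident: no → false
  requested loan amount = 491414 USD: 444132 == 491414 is false
Combine:
[1.3] true AND false = false
[1] false AND false AND false = false
[2] false OR true OR true OR false = true
[3.1] true OR false = true
[3.2.1.1] true OR true = true
[3.2.1] NOT true = false
[3.2] NOT false = true
[3] true AND true = true
[4] false → false (antecedent false ⇒ implication holds) = true
[root] false AND true AND true AND true = false
Overall: false → denied

Denied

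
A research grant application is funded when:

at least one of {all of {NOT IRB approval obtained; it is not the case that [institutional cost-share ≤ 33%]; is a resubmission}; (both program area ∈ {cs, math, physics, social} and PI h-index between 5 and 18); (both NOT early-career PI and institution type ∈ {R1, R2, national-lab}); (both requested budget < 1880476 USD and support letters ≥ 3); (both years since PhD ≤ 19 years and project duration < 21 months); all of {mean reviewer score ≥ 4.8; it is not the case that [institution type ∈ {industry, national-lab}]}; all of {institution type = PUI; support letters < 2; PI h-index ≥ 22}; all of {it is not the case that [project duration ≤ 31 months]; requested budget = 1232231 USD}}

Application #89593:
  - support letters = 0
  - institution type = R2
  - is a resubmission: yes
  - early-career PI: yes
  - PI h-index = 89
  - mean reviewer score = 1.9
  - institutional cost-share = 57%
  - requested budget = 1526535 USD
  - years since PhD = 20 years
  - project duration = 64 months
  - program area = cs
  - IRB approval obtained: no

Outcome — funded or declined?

Funded

Atomic conditions:
  NOT IRB approval obtained: no → true
  institutional cost-share ≤ 33%: 57 ≤ 33 is false
  is a resubmission: yes → true
  program area ∈ {cs, math, physics, social}: cs is in the set → true
  PI h-index between 5 and 18: 89 in [5, 18] is false
  NOT early-career PI: yes → false
  institution type ∈ {R1, R2, national-lab}: R2 is in the set → true
  requested budget < 1880476 USD: 1526535 < 1880476 is true
  support letters ≥ 3: 0 ≥ 3 is false
  years since PhD ≤ 19 years: 20 ≤ 19 is false
  project duration < 21 months: 64 < 21 is false
  mean reviewer score ≥ 4.8: 1.9 ≥ 4.8 is false
  institution type ∈ {industry, national-lab}: R2 is not in the set → false
  institution type = PUI: R2 == PUI is false
  support letters < 2: 0 < 2 is true
  PI h-index ≥ 22: 89 ≥ 22 is true
  project duration ≤ 31 months: 64 ≤ 31 is false
  requested budget = 1232231 USD: 1526535 == 1232231 is false
Combine:
[1.2] NOT false = true
[1] true AND true AND true = true
[2] true AND false = false
[3] false AND true = false
[4] true AND false = false
[5] false AND false = false
[6.2] NOT false = true
[6] false AND true = false
[7] false AND true AND true = false
[8.1] NOT false = true
[8] true AND false = false
[root] true OR false OR false OR false OR false OR false OR false OR false = true
Overall: true → funded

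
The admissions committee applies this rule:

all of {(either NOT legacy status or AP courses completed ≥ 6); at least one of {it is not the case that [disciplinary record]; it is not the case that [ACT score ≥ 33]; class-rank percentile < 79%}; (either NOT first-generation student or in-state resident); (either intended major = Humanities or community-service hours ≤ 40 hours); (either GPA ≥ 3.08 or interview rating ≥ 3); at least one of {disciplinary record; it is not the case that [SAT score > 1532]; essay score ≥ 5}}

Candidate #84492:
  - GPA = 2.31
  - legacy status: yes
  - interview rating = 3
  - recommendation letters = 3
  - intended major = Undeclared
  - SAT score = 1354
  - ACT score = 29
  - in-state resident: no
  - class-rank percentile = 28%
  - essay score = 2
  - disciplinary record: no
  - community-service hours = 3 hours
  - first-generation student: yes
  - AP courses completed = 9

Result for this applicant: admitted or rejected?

Rejected

Atomic conditions:
  NOT legacy status: yes → false
  AP courses completed ≥ 6: 9 ≥ 6 is true
  disciplinary record: no → false
  ACT score ≥ 33: 29 ≥ 33 is false
  class-rank percentile < 79%: 28 < 79 is true
  NOT first-generation student: yes → false
  in-state resident: no → false
  intended major = Humanities: Undeclared == Humanities is false
  community-service hours ≤ 40 hours: 3 ≤ 40 is true
  GPA ≥ 3.08: 2.31 ≥ 3.08 is false
  interview rating ≥ 3: 3 ≥ 3 is true
  SAT score > 1532: 1354 > 1532 is false
  essay score ≥ 5: 2 ≥ 5 is false
Combine:
[1] false OR true = true
[2.1] NOT false = true
[2.2] NOT false = true
[2] true OR true OR true = true
[3] false OR false = false
[4] false OR true = true
[5] false OR true = true
[6.2] NOT false = true
[6] false OR true OR false = true
[root] true AND true AND false AND true AND true AND true = false
Overall: false → rejected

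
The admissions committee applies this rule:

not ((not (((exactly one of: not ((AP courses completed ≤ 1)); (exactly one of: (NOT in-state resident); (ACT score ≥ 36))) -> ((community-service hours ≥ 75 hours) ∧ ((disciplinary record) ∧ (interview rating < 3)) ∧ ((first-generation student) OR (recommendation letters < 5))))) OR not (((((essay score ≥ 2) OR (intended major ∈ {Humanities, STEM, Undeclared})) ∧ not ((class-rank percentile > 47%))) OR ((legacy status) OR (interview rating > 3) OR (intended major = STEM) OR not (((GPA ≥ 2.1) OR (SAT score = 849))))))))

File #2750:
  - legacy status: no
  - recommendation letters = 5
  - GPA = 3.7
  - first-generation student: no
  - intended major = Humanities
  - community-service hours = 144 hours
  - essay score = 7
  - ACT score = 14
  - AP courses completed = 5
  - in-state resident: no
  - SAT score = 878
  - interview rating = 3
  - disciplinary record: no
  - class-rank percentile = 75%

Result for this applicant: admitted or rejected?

Atomic conditions:
  AP courses completed ≤ 1: 5 ≤ 1 is false
  NOT in-state resident: no → true
  ACT score ≥ 36: 14 ≥ 36 is false
  community-service hours ≥ 75 hours: 144 ≥ 75 is true
  disciplinary record: no → false
  interview rating < 3: 3 < 3 is false
  first-generation student: no → false
  recommendation letters < 5: 5 < 5 is false
  essay score ≥ 2: 7 ≥ 2 is true
  intended major ∈ {Humanities, STEM, Undeclared}: Humanities is in the set → true
  class-rank percentile > 47%: 75 > 47 is true
  legacy status: no → false
  interview rating > 3: 3 > 3 is false
  intended major = STEM: Humanities == STEM is false
  GPA ≥ 2.1: 3.7 ≥ 2.1 is true
  SAT score = 849: 878 == 849 is false
Combine:
[1.1.1.1.1] NOT false = true
[1.1.1.1.2] exactly-one(true, false) = true
[1.1.1.1] exactly-one(true, true) = false
[1.1.1.2.2] false AND false = false
[1.1.1.2.3] false OR false = false
[1.1.1.2] true AND false AND false = false
[1.1.1] false → false (antecedent false ⇒ implication holds) = true
[1.1] NOT true = false
[1.2.1.1.1] true OR true = true
[1.2.1.1.2] NOT true = false
[1.2.1.1] true AND false = false
[1.2.1.2.4.1] true OR false = true
[1.2.1.2.4] NOT true = false
[1.2.1.2] false OR false OR false OR false = false
[1.2.1] false OR false = false
[1.2] NOT false = true
[1] false OR true = true
[root] NOT true = false
Overall: false → rejected

Rejected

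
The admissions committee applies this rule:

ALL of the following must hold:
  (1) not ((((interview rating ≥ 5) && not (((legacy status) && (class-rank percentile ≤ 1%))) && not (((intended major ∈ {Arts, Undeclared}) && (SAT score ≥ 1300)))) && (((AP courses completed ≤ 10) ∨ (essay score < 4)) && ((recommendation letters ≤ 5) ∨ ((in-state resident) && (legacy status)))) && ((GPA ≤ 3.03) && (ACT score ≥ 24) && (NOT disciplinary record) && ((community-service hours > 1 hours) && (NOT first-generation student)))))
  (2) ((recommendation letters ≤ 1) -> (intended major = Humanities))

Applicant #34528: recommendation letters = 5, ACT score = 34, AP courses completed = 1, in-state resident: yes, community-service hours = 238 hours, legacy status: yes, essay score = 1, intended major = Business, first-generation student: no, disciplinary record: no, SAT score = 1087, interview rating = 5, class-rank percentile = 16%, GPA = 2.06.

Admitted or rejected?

Rejected

Atomic conditions:
  interview rating ≥ 5: 5 ≥ 5 is true
  legacy status: yes → true
  class-rank percentile ≤ 1%: 16 ≤ 1 is false
  intended major ∈ {Arts, Undeclared}: Business is not in the set → false
  SAT score ≥ 1300: 1087 ≥ 1300 is false
  AP courses completed ≤ 10: 1 ≤ 10 is true
  essay score < 4: 1 < 4 is true
  recommendation letters ≤ 5: 5 ≤ 5 is true
  in-state resident: yes → true
  GPA ≤ 3.03: 2.06 ≤ 3.03 is true
  ACT score ≥ 24: 34 ≥ 24 is true
  NOT disciplinary record: no → true
  community-service hours > 1 hours: 238 > 1 is true
  NOT first-generation student: no → true
  recommendation letters ≤ 1: 5 ≤ 1 is false
  intended major = Humanities: Business == Humanities is false
Combine:
[1.1.1.2.1] true AND false = false
[1.1.1.2] NOT false = true
[1.1.1.3.1] false AND false = false
[1.1.1.3] NOT false = true
[1.1.1] true AND true AND true = true
[1.1.2.1] true OR true = true
[1.1.2.2.2] true AND true = true
[1.1.2.2] true OR true = true
[1.1.2] true AND true = true
[1.1.3.4] true AND true = true
[1.1.3] true AND true AND true AND true = true
[1.1] true AND true AND true = true
[1] NOT true = false
[2] false → false (antecedent false ⇒ implication holds) = true
[root] false AND true = false
Overall: false → rejected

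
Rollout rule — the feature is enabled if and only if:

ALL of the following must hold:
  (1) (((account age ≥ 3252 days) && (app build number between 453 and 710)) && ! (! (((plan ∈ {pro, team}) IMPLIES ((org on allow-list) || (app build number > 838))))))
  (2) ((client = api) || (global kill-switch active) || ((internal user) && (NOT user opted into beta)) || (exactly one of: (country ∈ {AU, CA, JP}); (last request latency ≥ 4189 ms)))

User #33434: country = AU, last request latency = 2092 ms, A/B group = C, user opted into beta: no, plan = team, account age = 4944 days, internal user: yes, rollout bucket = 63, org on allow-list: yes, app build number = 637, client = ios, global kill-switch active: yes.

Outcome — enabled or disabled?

Atomic conditions:
  account age ≥ 3252 days: 4944 ≥ 3252 is true
  app build number between 453 and 710: 637 in [453, 710] is true
  plan ∈ {pro, team}: team is in the set → true
  org on allow-list: yes → true
  app build number > 838: 637 > 838 is false
  client = api: ios == api is false
  global kill-switch active: yes → true
  internal user: yes → true
  NOT user opted into beta: no → true
  country ∈ {AU, CA, JP}: AU is in the set → true
  last request latency ≥ 4189 ms: 2092 ≥ 4189 is false
Combine:
[1.1] true AND true = true
[1.2.1.1.2] true OR false = true
[1.2.1.1] true → true = true
[1.2.1] NOT true = false
[1.2] NOT false = true
[1] true AND true = true
[2.3] true AND true = true
[2.4] exactly-one(true, false) = true
[2] false OR true OR true OR true = true
[root] true AND true = true
Overall: true → enabled

Enabled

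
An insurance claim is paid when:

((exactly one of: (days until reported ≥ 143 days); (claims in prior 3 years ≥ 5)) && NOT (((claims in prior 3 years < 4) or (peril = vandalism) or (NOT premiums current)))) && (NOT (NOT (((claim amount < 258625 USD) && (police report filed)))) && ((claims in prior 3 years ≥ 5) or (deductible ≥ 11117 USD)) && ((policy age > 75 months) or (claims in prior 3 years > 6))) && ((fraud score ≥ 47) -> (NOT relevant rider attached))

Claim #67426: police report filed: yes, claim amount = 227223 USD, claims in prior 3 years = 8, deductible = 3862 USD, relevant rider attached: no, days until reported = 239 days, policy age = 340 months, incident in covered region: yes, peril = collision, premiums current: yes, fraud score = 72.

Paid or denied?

Atomic conditions:
  days until reported ≥ 143 days: 239 ≥ 143 is true
  claims in prior 3 years ≥ 5: 8 ≥ 5 is true
  claims in prior 3 years < 4: 8 < 4 is false
  peril = vandalism: collision == vandalism is false
  NOT premiums current: yes → false
  claim amount < 258625 USD: 227223 < 258625 is true
  police report filed: yes → true
  deductible ≥ 11117 USD: 3862 ≥ 11117 is false
  policy age > 75 months: 340 > 75 is true
  claims in prior 3 years > 6: 8 > 6 is true
  fraud score ≥ 47: 72 ≥ 47 is true
  NOT relevant rider attached: no → true
Combine:
[1.1] exactly-one(true, true) = false
[1.2.1] false OR false OR false = false
[1.2] NOT false = true
[1] false AND true = false
[2.1.1.1] true AND true = true
[2.1.1] NOT true = false
[2.1] NOT false = true
[2.2] true OR false = true
[2.3] true OR true = true
[2] true AND true AND true = true
[3] true → true = true
[root] false AND true AND true = false
Overall: false → denied

Denied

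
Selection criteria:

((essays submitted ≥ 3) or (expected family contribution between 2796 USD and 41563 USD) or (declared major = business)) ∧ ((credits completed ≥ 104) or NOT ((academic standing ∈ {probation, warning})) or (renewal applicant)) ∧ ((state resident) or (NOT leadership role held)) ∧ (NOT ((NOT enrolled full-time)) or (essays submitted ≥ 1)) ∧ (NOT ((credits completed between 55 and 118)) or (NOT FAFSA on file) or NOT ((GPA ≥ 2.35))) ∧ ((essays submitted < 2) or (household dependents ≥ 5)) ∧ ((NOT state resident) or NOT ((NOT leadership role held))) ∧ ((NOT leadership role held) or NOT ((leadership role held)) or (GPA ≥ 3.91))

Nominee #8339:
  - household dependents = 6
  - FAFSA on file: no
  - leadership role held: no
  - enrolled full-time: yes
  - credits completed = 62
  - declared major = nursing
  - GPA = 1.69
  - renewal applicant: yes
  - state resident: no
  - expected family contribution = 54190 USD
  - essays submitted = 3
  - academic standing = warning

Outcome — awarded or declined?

Atomic conditions:
  essays submitted ≥ 3: 3 ≥ 3 is true
  expected family contribution between 2796 USD and 41563 USD: 54190 in [2796, 41563] is false
  declared major = business: nursing == business is false
  credits completed ≥ 104: 62 ≥ 104 is false
  academic standing ∈ {probation, warning}: warning is in the set → true
  renewal applicant: yes → true
  state resident: no → false
  NOT leadership role held: no → true
  NOT enrolled full-time: yes → false
  essays submitted ≥ 1: 3 ≥ 1 is true
  credits completed between 55 and 118: 62 in [55, 118] is true
  NOT FAFSA on file: no → true
  GPA ≥ 2.35: 1.69 ≥ 2.35 is false
  essays submitted < 2: 3 < 2 is false
  household dependents ≥ 5: 6 ≥ 5 is true
  NOT state resident: no → true
  leadership role held: no → false
  GPA ≥ 3.91: 1.69 ≥ 3.91 is false
Combine:
[1] true OR false OR false = true
[2.2] NOT true = false
[2] false OR false OR true = true
[3] false OR true = true
[4.1] NOT false = true
[4] true OR true = true
[5.1] NOT true = false
[5.3] NOT false = true
[5] false OR true OR true = true
[6] false OR true = true
[7.2] NOT true = false
[7] true OR false = true
[8.2] NOT false = true
[8] true OR true OR false = true
[root] true AND true AND true AND true AND true AND true AND true AND true = true
Overall: true → awarded

Awarded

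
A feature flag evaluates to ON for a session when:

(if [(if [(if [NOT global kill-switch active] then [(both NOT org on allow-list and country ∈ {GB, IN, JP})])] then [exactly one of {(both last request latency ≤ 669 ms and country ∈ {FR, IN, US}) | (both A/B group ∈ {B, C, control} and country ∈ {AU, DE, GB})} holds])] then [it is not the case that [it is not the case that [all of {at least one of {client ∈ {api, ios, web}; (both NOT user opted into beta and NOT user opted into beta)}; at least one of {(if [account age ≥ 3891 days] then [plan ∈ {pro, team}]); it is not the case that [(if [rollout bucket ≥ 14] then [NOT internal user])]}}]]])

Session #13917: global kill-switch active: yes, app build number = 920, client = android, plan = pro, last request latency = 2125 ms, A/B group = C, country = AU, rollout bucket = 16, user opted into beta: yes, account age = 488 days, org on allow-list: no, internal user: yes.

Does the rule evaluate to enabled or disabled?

Atomic conditions:
  NOT global kill-switch active: yes → false
  NOT org on allow-list: no → true
  country ∈ {GB, IN, JP}: AU is not in the set → false
  last request latency ≤ 669 ms: 2125 ≤ 669 is false
  country ∈ {FR, IN, US}: AU is not in the set → false
  A/B group ∈ {B, C, control}: C is in the set → true
  country ∈ {AU, DE, GB}: AU is in the set → true
  client ∈ {api, ios, web}: android is not in the set → false
  NOT user opted into beta: yes → false
  account age ≥ 3891 days: 488 ≥ 3891 is false
  plan ∈ {pro, team}: pro is in the set → true
  rollout bucket ≥ 14: 16 ≥ 14 is true
  NOT internal user: yes → false
Combine:
[1.1.2] true AND false = false
[1.1] false → false (antecedent false ⇒ implication holds) = true
[1.2.1] false AND false = false
[1.2.2] true AND true = true
[1.2] exactly-one(false, true) = true
[1] true → true = true
[2.1.1.1.2] false AND false = false
[2.1.1.1] false OR false = false
[2.1.1.2.1] false → true (antecedent false ⇒ implication holds) = true
[2.1.1.2.2.1] true → false = false
[2.1.1.2.2] NOT false = true
[2.1.1.2] true OR true = true
[2.1.1] false AND true = false
[2.1] NOT false = true
[2] NOT true = false
[root] true → false = false
Overall: false → disabled

Disabled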